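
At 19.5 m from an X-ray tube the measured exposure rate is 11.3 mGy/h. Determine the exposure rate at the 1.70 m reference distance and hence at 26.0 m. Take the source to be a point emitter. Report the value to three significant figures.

1490 mGy/h; 6.36 mGy/h

Applying the 1/r² law,
At 1.70 m: (19.5/1.70)² = 131.6, so 11.3 × 131.6 = 1487 mGy/h
At 26.0 m: 1487 × (1.70/26.0)² = 1487 × 0.004275 = 6.357 mGy/h.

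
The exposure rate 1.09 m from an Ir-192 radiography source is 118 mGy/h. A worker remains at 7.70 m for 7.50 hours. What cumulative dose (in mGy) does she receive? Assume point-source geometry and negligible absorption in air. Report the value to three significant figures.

17.7 mGy

By the inverse-square law, rate at 7.70 m:
(1.09/7.70)² = 0.02004, so 118 × 0.02004 = 2.365 mGy/h.
Dose = rate × time = 2.365 mGy/h × 7.500 h = 17.74 mGy.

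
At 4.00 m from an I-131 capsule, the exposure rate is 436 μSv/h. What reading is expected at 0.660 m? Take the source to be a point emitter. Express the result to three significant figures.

Using I₁d₁² = I₂d₂², the rate at 0.660 m is
(4.00/0.660)² = 36.73, so 436 × 36.73 = 16010 μSv/h.

16000 μSv/h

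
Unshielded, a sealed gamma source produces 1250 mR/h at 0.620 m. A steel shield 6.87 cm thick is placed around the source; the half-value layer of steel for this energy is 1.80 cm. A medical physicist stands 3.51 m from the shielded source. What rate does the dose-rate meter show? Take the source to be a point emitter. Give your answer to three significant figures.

2.77 mR/h

Distance alone: 1250 × (0.620/3.51)² = 1250 × 0.03120 = 39.00 mR/h.
Shield: 6.87/1.80 = 3.817 half-value layers → attenuation 2^(−3.817) = 0.07095.
Combined: 39.00 × 0.07095 = 2.767 mR/h.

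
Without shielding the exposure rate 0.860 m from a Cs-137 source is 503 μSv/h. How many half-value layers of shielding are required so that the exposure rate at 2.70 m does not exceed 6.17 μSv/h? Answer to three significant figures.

At 2.70 m, distance alone gives 503 × (0.860/2.70)² = 503 × 0.1015 = 51.05 μSv/h.
Further attenuation needed: 51.05/6.17 = 8.274.
n = log₂(8.274) = 3.049 half-value layers.

3.05 half-value layers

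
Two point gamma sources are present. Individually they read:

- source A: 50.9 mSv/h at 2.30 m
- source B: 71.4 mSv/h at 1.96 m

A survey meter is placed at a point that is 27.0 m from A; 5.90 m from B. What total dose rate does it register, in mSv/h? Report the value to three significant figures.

Each source contributes Iᵢ·(dᵢ/rᵢ)²; contributions add.
A: 50.9 × (2.30/27.0)² = 0.3694 mSv/h
B: 71.4 × (1.96/5.90)² = 7.880 mSv/h
Total = 0.3694 + 7.880 = 8.249 mSv/h.

8.25 mSv/h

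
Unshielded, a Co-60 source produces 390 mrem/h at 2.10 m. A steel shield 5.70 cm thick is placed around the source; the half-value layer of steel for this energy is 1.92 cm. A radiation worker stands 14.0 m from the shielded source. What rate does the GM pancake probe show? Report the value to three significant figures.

1.12 mrem/h

Distance alone: (2.10/14.0)² = 0.02250, so 390 × 0.02250 = 8.775 mrem/h.
Shield: 5.70/1.92 = 2.969 half-value layers → attenuation 2^(−2.969) = 0.1277.
Combined: 8.775 × 0.1277 = 1.121 mrem/h.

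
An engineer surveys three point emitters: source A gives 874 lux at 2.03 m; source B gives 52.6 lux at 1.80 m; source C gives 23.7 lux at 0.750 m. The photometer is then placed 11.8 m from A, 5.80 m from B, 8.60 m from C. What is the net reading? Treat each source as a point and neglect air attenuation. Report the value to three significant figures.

31.1 lux

Each source contributes Iᵢ·(dᵢ/rᵢ)²; contributions add.
A: 874 × (2.03/11.8)² = 25.87 lux
B: 52.6 × (1.80/5.80)² = 5.066 lux
C: 23.7 × (0.750/8.60)² = 0.1802 lux
Total = 25.87 + 5.066 + 0.1802 = 31.12 lux.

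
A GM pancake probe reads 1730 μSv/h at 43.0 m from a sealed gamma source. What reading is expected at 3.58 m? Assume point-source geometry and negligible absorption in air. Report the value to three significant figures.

Using I₁d₁² = I₂d₂², the rate at 3.58 m is
(43.0/3.58)² = 144.3, so 1730 × 144.3 = 249600 μSv/h.

250000 μSv/h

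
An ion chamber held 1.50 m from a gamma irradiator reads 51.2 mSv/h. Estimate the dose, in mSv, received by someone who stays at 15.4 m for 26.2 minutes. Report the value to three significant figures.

Since intensity falls as 1/r², rate at 15.4 m:
51.2 × (1.50/15.4)² = 51.2 × 0.009487 = 0.4857 mSv/h.
Dose = rate × time = 0.4857 mSv/h × 0.4367 h = 0.2121 mSv.

0.212 mSv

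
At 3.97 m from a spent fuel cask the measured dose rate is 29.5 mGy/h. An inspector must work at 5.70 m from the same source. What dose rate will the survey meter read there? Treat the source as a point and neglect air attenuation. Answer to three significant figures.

Using I₁d₁² = I₂d₂², scaling from 3.97 m to 5.70 m:
29.5 × (3.97/5.70)² = 29.5 × 0.4851 = 14.31 mGy/h.

14.3 mGy/h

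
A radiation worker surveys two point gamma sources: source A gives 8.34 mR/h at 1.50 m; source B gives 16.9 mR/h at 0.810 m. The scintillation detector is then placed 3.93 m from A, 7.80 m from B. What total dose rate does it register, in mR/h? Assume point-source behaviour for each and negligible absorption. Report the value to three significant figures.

1.40 mR/h

Each source contributes Iᵢ·(dᵢ/rᵢ)²; contributions add.
A: 8.34 × (1.50/3.93)² = 1.215 mR/h
B: 16.9 × (0.810/7.80)² = 0.1822 mR/h
Total = 1.215 + 0.1822 = 1.397 mR/h.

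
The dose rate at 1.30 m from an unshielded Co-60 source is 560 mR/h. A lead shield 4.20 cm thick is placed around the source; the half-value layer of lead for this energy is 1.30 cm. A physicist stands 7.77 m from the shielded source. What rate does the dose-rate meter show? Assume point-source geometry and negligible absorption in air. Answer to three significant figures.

1.67 mR/h

Distance alone: 560 × (1.30/7.77)² = 560 × 0.02799 = 15.67 mR/h.
Shield: 4.20/1.30 = 3.231 half-value layers → attenuation 2^(−3.231) = 0.1065.
Combined: 15.67 × 0.1065 = 1.669 mR/h.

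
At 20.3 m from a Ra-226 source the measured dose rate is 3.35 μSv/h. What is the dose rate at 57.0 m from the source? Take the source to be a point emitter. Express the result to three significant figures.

0.425 μSv/h

By the inverse-square law, scaling from 20.3 m to 57.0 m:
3.35 × (20.3/57.0)² = 3.35 × 0.1268 = 0.4248 μSv/h.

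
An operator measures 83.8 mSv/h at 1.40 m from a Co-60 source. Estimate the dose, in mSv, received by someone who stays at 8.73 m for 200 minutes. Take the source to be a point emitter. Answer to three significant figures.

Since intensity falls as 1/r², rate at 8.73 m:
(1.40/8.73)² = 0.02572, so 83.8 × 0.02572 = 2.155 mSv/h.
Dose = rate × time = 2.155 mSv/h × 3.333 h = 7.183 mSv.

7.18 mSv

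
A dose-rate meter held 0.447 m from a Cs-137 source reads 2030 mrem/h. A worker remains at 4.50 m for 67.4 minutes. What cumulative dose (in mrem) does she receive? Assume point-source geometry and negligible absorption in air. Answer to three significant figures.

Since intensity falls as 1/r², rate at 4.50 m:
(0.447/4.50)² = 0.009867, so 2030 × 0.009867 = 20.03 mrem/h.
Dose = rate × time = 20.03 mrem/h × 1.123 h = 22.49 mrem.

22.5 mrem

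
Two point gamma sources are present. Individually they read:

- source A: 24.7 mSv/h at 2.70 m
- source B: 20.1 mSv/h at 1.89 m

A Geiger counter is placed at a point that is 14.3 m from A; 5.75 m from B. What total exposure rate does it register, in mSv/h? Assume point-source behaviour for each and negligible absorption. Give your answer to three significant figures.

By superposition, sum each source's inverse-square contribution:
A: 24.7 × (2.70/14.3)² = 0.8805 mSv/h
B: 20.1 × (1.89/5.75)² = 2.172 mSv/h
Total = 0.8805 + 2.172 = 3.053 mSv/h.

3.05 mSv/h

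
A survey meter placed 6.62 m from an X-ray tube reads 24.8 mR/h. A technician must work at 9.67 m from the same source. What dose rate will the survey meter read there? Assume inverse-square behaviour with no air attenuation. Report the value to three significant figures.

Intensity scales as (d₁/d₂)², so scaling from 6.62 m to 9.67 m:
24.8 × (6.62/9.67)² = 24.8 × 0.4687 = 11.62 mR/h.

11.6 mR/h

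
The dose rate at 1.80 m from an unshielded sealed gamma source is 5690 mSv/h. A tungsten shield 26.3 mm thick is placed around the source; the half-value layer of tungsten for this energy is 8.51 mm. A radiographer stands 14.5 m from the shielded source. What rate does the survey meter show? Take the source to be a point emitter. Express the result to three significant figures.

Distance alone: (1.80/14.5)² = 0.01541, so 5690 × 0.01541 = 87.68 mSv/h.
Shield: 26.3/8.51 = 3.090 half-value layers → attenuation 2^(−3.090) = 0.1174.
Combined: 87.68 × 0.1174 = 10.29 mSv/h.

10.3 mSv/h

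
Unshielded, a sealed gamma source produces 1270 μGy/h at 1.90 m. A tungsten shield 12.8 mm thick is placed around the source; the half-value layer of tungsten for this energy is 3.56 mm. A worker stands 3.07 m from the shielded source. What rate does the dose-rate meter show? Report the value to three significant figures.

Distance alone: 1270 × (1.90/3.07)² = 1270 × 0.3830 = 486.4 μGy/h.
Shield: 12.8/3.56 = 3.596 half-value layers → attenuation 2^(−3.596) = 0.08270.
Combined: 486.4 × 0.08270 = 40.23 μGy/h.

40.2 μGy/h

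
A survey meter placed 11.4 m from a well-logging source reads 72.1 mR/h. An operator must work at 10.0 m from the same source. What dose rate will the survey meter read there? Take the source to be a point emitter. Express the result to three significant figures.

93.7 mR/h

Using I₁d₁² = I₂d₂², scaling from 11.4 m to 10.0 m:
(11.4/10.0)² = 1.300, so 72.1 × 1.300 = 93.73 mR/h.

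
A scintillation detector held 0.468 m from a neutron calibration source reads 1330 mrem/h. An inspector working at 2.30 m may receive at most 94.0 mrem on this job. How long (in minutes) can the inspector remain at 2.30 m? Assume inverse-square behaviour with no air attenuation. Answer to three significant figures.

Applying the 1/r² law, rate at 2.30 m:
(0.468/2.30)² = 0.04140, so 1330 × 0.04140 = 55.06 mrem/h.
Stay time = 94.0 mrem ÷ 55.06 mrem/h = 1.707 h = 102.4 min.

102 min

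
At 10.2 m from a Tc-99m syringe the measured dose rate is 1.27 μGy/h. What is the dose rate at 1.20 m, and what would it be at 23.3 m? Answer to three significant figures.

91.8 μGy/h; 0.243 μGy/h

Using I₁d₁² = I₂d₂²,
At 1.20 m: 1.27 × (10.2/1.20)² = 1.27 × 72.25 = 91.76 μGy/h
At 23.3 m: 91.76 × (1.20/23.3)² = 91.76 × 0.002652 = 0.2433 μGy/h.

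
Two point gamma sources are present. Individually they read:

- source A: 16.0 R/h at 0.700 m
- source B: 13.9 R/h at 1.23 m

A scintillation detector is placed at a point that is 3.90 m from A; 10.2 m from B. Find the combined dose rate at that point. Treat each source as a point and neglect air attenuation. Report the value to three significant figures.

By superposition, sum each source's inverse-square contribution:
A: 16.0 × (0.700/3.90)² = 0.5155 R/h
B: 13.9 × (1.23/10.2)² = 0.2021 R/h
Total = 0.5155 + 0.2021 = 0.7176 R/h.

0.718 R/h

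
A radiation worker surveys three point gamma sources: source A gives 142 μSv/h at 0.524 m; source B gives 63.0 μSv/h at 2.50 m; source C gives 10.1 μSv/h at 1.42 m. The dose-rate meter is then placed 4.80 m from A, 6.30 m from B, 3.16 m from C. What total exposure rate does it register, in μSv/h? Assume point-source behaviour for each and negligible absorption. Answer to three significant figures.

Each source contributes Iᵢ·(dᵢ/rᵢ)²; contributions add.
A: 142 × (0.524/4.80)² = 1.692 μSv/h
B: 63.0 × (2.50/6.30)² = 9.921 μSv/h
C: 10.1 × (1.42/3.16)² = 2.040 μSv/h
Total = 1.692 + 9.921 + 2.040 = 13.65 μSv/h.

13.7 μSv/h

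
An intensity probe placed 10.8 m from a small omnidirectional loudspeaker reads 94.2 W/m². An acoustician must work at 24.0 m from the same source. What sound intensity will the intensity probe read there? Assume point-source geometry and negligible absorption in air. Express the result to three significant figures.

19.1 W/m²

Intensity scales as (d₁/d₂)², so scaling from 10.8 m to 24.0 m:
94.2 × (10.8/24.0)² = 94.2 × 0.2025 = 19.08 W/m².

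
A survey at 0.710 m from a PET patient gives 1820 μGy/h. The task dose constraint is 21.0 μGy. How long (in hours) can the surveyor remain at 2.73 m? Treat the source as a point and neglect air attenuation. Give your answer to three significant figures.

Since intensity falls as 1/r², rate at 2.73 m:
1820 × (0.710/2.73)² = 1820 × 0.06764 = 123.1 μGy/h.
Stay time = 21.0 μGy ÷ 123.1 μGy/h = 0.1706 h.

0.171 h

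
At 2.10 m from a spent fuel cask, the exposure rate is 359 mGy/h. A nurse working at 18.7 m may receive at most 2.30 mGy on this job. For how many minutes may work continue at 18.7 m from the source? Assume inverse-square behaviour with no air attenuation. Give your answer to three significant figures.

Since intensity falls as 1/r², rate at 18.7 m:
359 × (2.10/18.7)² = 359 × 0.01261 = 4.527 mGy/h.
Stay time = 2.30 mGy ÷ 4.527 mGy/h = 0.5081 h = 30.49 min.

30.5 min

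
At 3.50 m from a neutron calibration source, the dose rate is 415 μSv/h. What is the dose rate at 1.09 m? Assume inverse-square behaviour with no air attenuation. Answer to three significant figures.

4280 μSv/h

Intensity scales as (d₁/d₂)², so the rate at 1.09 m is
415 × (3.50/1.09)² = 415 × 10.31 = 4279 μSv/h.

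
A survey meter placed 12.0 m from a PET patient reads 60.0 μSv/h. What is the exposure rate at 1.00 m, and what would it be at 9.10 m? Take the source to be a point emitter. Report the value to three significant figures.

8640 μSv/h; 104 μSv/h

Since intensity falls as 1/r²,
At 1.00 m: (12.0/1.00)² = 144.0, so 60.0 × 144.0 = 8640 μSv/h
At 9.10 m: 8640 × (1.00/9.10)² = 8640 × 0.01208 = 104.4 μSv/h.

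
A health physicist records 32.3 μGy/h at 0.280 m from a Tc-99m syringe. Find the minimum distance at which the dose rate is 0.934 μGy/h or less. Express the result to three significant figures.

1.65 m

Intensity scales as (d₁/d₂)², so d₂ = d₁·√(I₁/I₂).
I₁/I₂ = 32.3/0.934 = 34.58, so d₂ = 0.280 × √34.58 = 1.647 m.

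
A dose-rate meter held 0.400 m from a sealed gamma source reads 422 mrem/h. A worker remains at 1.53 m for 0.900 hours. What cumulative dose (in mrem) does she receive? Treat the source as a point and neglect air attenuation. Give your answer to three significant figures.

Using I₁d₁² = I₂d₂², rate at 1.53 m:
(0.400/1.53)² = 0.06835, so 422 × 0.06835 = 28.84 mrem/h.
Dose = rate × time = 28.84 mrem/h × 0.9000 h = 25.96 mrem.

26.0 mrem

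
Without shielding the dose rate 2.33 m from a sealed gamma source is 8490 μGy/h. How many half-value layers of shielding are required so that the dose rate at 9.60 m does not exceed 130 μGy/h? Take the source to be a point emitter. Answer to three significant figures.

1.94 half-value layers

At 9.60 m, distance alone gives (2.33/9.60)² = 0.05891, so 8490 × 0.05891 = 500.1 μGy/h.
Further attenuation needed: 500.1/130 = 3.847.
n = log₂(3.847) = 1.944 half-value layers.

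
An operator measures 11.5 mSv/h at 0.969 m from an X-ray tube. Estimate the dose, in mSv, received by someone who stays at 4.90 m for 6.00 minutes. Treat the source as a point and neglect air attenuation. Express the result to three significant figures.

0.0450 mSv

By the inverse-square law, rate at 4.90 m:
11.5 × (0.969/4.90)² = 11.5 × 0.03911 = 0.4498 mSv/h.
Dose = rate × time = 0.4498 mSv/h × 0.1000 h = 0.04498 mSv.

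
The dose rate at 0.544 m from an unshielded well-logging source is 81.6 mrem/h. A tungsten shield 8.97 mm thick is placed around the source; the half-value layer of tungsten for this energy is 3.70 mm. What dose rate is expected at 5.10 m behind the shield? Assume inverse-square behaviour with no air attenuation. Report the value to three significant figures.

0.173 mrem/h

Distance alone: (0.544/5.10)² = 0.01138, so 81.6 × 0.01138 = 0.9286 mrem/h.
Shield: 8.97/3.70 = 2.424 half-value layers → attenuation 2^(−2.424) = 0.1863.
Combined: 0.9286 × 0.1863 = 0.1730 mrem/h.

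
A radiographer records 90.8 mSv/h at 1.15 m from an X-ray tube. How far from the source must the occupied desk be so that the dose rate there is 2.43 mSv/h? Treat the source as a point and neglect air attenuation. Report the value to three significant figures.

7.03 m

Since intensity falls as 1/r², d₂ = d₁·√(I₁/I₂).
I₁/I₂ = 90.8/2.43 = 37.37, so d₂ = 1.15 × √37.37 = 7.030 m.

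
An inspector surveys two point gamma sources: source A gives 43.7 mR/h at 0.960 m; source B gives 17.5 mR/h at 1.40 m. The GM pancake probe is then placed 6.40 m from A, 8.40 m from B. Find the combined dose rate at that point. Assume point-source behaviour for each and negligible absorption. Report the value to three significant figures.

Each source contributes Iᵢ·(dᵢ/rᵢ)²; contributions add.
A: 43.7 × (0.960/6.40)² = 0.9833 mR/h
B: 17.5 × (1.40/8.40)² = 0.4861 mR/h
Total = 0.9833 + 0.4861 = 1.469 mR/h.

1.47 mR/h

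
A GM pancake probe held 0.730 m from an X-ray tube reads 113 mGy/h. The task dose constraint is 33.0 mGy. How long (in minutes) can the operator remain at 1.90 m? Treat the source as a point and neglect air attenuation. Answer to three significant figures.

119 min

Applying the 1/r² law, rate at 1.90 m:
(0.730/1.90)² = 0.1476, so 113 × 0.1476 = 16.68 mGy/h.
Stay time = 33.0 mGy ÷ 16.68 mGy/h = 1.978 h = 118.7 min.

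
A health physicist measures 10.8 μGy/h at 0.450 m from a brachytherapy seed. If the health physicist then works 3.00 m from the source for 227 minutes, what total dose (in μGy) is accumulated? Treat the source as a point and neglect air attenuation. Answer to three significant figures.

By the inverse-square law, rate at 3.00 m:
10.8 × (0.450/3.00)² = 10.8 × 0.02250 = 0.2430 μGy/h.
Dose = rate × time = 0.2430 μGy/h × 3.783 h = 0.9193 μGy.

0.919 μGy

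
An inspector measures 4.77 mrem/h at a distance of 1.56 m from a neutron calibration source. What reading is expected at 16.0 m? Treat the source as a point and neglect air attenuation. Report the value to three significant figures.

By the inverse-square law, the rate at 16.0 m is
(1.56/16.0)² = 0.009506, so 4.77 × 0.009506 = 0.04534 mrem/h.

0.0453 mrem/h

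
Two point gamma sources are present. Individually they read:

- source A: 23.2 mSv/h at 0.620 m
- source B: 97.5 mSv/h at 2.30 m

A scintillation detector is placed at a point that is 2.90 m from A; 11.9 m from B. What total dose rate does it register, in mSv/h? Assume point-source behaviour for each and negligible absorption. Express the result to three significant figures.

Each source contributes Iᵢ·(dᵢ/rᵢ)²; contributions add.
A: 23.2 × (0.620/2.90)² = 1.060 mSv/h
B: 97.5 × (2.30/11.9)² = 3.642 mSv/h
Total = 1.060 + 3.642 = 4.702 mSv/h.

4.70 mSv/h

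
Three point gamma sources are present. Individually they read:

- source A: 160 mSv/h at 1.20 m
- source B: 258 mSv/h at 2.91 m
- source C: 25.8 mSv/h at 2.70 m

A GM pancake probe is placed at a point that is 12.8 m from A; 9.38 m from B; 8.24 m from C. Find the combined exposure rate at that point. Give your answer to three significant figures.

29.0 mSv/h

Each source contributes Iᵢ·(dᵢ/rᵢ)²; contributions add.
A: 160 × (1.20/12.8)² = 1.406 mSv/h
B: 258 × (2.91/9.38)² = 24.83 mSv/h
C: 25.8 × (2.70/8.24)² = 2.770 mSv/h
Total = 1.406 + 24.83 + 2.770 = 29.01 mSv/h.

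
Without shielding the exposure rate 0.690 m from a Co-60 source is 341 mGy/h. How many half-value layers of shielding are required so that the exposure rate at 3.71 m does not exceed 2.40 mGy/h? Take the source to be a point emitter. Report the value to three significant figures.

At 3.71 m, distance alone gives 341 × (0.690/3.71)² = 341 × 0.03459 = 11.80 mGy/h.
Further attenuation needed: 11.80/2.40 = 4.917.
n = log₂(4.917) = 2.298 half-value layers.

2.30 half-value layers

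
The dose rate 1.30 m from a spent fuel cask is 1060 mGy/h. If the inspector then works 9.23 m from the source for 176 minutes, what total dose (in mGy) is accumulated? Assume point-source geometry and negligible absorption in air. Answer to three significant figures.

61.7 mGy

Intensity scales as (d₁/d₂)², so rate at 9.23 m:
1060 × (1.30/9.23)² = 1060 × 0.01984 = 21.03 mGy/h.
Dose = rate × time = 21.03 mGy/h × 2.933 h = 61.68 mGy.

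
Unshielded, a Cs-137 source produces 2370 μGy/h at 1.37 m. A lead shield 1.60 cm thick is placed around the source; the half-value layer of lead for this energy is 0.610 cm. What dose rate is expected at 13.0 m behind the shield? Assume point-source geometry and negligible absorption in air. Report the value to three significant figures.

4.27 μGy/h

Distance alone: (1.37/13.0)² = 0.01111, so 2370 × 0.01111 = 26.33 μGy/h.
Shield: 1.60/0.610 = 2.623 half-value layers → attenuation 2^(−2.623) = 0.1623.
Combined: 26.33 × 0.1623 = 4.273 μGy/h.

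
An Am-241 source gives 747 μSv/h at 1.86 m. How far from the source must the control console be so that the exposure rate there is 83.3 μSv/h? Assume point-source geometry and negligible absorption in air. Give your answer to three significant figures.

5.57 m

Intensity scales as (d₁/d₂)², so d₂ = d₁·√(I₁/I₂).
I₁/I₂ = 747/83.3 = 8.968, so d₂ = 1.86 × √8.968 = 5.570 m.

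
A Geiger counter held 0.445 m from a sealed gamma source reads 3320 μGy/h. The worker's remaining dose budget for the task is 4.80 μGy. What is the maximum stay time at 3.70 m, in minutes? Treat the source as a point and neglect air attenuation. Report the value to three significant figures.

By the inverse-square law, rate at 3.70 m:
(0.445/3.70)² = 0.01446, so 3320 × 0.01446 = 48.01 μGy/h.
Stay time = 4.80 μGy ÷ 48.01 μGy/h = 0.09998 h = 5.999 min.

6.00 min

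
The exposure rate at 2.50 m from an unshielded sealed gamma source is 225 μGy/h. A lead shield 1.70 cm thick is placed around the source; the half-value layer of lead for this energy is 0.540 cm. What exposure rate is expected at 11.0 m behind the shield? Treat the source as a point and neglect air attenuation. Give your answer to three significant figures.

1.31 μGy/h

Distance alone: (2.50/11.0)² = 0.05165, so 225 × 0.05165 = 11.62 μGy/h.
Shield: 1.70/0.540 = 3.148 half-value layers → attenuation 2^(−3.148) = 0.1128.
Combined: 11.62 × 0.1128 = 1.311 μGy/h.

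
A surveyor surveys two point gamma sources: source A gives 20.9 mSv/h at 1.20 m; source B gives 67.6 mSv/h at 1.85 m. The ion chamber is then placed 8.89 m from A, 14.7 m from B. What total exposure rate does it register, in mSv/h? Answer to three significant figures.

1.45 mSv/h

By superposition, sum each source's inverse-square contribution:
A: 20.9 × (1.20/8.89)² = 0.3808 mSv/h
B: 67.6 × (1.85/14.7)² = 1.071 mSv/h
Total = 0.3808 + 1.071 = 1.452 mSv/h.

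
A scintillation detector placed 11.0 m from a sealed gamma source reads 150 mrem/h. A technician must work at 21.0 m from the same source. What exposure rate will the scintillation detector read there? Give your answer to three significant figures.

41.2 mrem/h

Since intensity falls as 1/r², scaling from 11.0 m to 21.0 m:
(11.0/21.0)² = 0.2744, so 150 × 0.2744 = 41.16 mrem/h.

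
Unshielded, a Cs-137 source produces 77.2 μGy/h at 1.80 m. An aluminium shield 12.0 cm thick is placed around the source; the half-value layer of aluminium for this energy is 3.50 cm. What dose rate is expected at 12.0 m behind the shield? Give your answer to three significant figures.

0.161 μGy/h

Distance alone: 77.2 × (1.80/12.0)² = 77.2 × 0.02250 = 1.737 μGy/h.
Shield: 12.0/3.50 = 3.429 half-value layers → attenuation 2^(−3.429) = 0.09285.
Combined: 1.737 × 0.09285 = 0.1613 μGy/h.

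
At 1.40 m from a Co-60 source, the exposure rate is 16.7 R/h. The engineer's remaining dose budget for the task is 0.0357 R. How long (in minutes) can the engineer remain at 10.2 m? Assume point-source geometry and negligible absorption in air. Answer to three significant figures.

Applying the 1/r² law, rate at 10.2 m:
(1.40/10.2)² = 0.01884, so 16.7 × 0.01884 = 0.3146 R/h.
Stay time = 0.0357 R ÷ 0.3146 R/h = 0.1135 h = 6.810 min.

6.81 min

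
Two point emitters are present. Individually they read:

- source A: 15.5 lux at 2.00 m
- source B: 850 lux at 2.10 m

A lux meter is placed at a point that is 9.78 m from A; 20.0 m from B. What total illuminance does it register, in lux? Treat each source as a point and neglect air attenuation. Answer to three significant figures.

10.0 lux

Each source contributes Iᵢ·(dᵢ/rᵢ)²; contributions add.
A: 15.5 × (2.00/9.78)² = 0.6482 lux
B: 850 × (2.10/20.0)² = 9.371 lux
Total = 0.6482 + 9.371 = 10.02 lux.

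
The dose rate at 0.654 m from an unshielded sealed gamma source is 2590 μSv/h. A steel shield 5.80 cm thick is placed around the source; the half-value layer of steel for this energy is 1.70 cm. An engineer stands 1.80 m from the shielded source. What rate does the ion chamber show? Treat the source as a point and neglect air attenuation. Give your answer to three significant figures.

32.1 μSv/h

Distance alone: (0.654/1.80)² = 0.1320, so 2590 × 0.1320 = 341.9 μSv/h.
Shield: 5.80/1.70 = 3.412 half-value layers → attenuation 2^(−3.412) = 0.09395.
Combined: 341.9 × 0.09395 = 32.12 μSv/h.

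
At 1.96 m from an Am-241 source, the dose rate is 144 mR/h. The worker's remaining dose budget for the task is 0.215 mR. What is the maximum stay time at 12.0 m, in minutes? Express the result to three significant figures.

Applying the 1/r² law, rate at 12.0 m:
(1.96/12.0)² = 0.02668, so 144 × 0.02668 = 3.842 mR/h.
Stay time = 0.215 mR ÷ 3.842 mR/h = 0.05596 h = 3.358 min.

3.36 min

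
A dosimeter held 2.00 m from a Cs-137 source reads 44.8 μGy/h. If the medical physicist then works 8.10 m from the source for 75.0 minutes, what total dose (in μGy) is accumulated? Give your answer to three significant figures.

3.41 μGy

Applying the 1/r² law, rate at 8.10 m:
44.8 × (2.00/8.10)² = 44.8 × 0.06097 = 2.731 μGy/h.
Dose = rate × time = 2.731 μGy/h × 1.250 h = 3.414 μGy.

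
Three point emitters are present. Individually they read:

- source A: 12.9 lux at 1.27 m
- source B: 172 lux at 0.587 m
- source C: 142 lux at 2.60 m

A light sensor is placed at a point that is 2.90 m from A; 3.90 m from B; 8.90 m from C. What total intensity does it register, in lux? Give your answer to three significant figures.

By superposition, sum each source's inverse-square contribution:
A: 12.9 × (1.27/2.90)² = 2.474 lux
B: 172 × (0.587/3.90)² = 3.897 lux
C: 142 × (2.60/8.90)² = 12.12 lux
Total = 2.474 + 3.897 + 12.12 = 18.49 lux.

18.5 lux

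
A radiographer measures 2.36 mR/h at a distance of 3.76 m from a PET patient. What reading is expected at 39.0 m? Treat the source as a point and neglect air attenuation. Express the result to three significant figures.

0.0219 mR/h

Since intensity falls as 1/r², the rate at 39.0 m is
(3.76/39.0)² = 0.009295, so 2.36 × 0.009295 = 0.02194 mR/h.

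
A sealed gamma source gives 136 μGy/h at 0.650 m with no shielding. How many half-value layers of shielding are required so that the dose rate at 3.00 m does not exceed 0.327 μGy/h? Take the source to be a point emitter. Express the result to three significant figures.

4.29 half-value layers

At 3.00 m, distance alone gives (0.650/3.00)² = 0.04694, so 136 × 0.04694 = 6.384 μGy/h.
Further attenuation needed: 6.384/0.327 = 19.52.
n = log₂(19.52) = 4.287 half-value layers.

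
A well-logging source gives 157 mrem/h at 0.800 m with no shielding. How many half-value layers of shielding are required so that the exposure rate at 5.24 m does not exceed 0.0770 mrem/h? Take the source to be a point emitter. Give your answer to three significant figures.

At 5.24 m, distance alone gives 157 × (0.800/5.24)² = 157 × 0.02331 = 3.660 mrem/h.
Further attenuation needed: 3.660/0.0770 = 47.53.
n = log₂(47.53) = 5.571 half-value layers.

5.57 half-value layers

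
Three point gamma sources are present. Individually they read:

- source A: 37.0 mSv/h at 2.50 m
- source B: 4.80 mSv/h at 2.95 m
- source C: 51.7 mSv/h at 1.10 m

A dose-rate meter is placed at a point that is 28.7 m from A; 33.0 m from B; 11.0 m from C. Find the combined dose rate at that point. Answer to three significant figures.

By superposition, sum each source's inverse-square contribution:
A: 37.0 × (2.50/28.7)² = 0.2807 mSv/h
B: 4.80 × (2.95/33.0)² = 0.03836 mSv/h
C: 51.7 × (1.10/11.0)² = 0.5170 mSv/h
Total = 0.2807 + 0.03836 + 0.5170 = 0.8361 mSv/h.

0.836 mSv/h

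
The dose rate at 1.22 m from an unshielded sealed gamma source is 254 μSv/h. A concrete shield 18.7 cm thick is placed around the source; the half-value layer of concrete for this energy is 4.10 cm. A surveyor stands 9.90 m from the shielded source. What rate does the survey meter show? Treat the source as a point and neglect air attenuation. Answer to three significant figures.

0.163 μSv/h

Distance alone: 254 × (1.22/9.90)² = 254 × 0.01519 = 3.858 μSv/h.
Shield: 18.7/4.10 = 4.561 half-value layers → attenuation 2^(−4.561) = 0.04236.
Combined: 3.858 × 0.04236 = 0.1634 μSv/h.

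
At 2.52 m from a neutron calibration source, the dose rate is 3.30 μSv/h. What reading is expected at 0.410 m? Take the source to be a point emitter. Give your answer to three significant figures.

Applying the 1/r² law, the rate at 0.410 m is
(2.52/0.410)² = 37.78, so 3.30 × 37.78 = 124.7 μSv/h.

125 μSv/h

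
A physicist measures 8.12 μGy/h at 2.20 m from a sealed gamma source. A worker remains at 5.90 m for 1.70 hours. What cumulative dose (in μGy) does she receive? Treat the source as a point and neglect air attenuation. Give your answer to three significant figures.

Using I₁d₁² = I₂d₂², rate at 5.90 m:
(2.20/5.90)² = 0.1390, so 8.12 × 0.1390 = 1.129 μGy/h.
Dose = rate × time = 1.129 μGy/h × 1.700 h = 1.919 μGy.

1.92 μGy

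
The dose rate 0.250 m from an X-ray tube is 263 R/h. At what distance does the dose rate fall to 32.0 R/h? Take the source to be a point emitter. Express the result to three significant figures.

0.717 m

Since intensity falls as 1/r², d₂ = d₁·√(I₁/I₂).
I₁/I₂ = 263/32.0 = 8.219, so d₂ = 0.250 × √8.219 = 0.7167 m.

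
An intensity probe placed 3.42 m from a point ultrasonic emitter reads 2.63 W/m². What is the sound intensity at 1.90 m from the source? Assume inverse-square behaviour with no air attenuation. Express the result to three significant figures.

Using I₁d₁² = I₂d₂², scaling from 3.42 m to 1.90 m:
(3.42/1.90)² = 3.240, so 2.63 × 3.240 = 8.521 W/m².

8.52 W/m²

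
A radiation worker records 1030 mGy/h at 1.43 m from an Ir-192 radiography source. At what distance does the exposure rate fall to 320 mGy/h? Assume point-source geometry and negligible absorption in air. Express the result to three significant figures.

By the inverse-square law, d₂ = d₁·√(I₁/I₂).
I₁/I₂ = 1030/320 = 3.219, so d₂ = 1.43 × √3.219 = 2.566 m.

2.57 m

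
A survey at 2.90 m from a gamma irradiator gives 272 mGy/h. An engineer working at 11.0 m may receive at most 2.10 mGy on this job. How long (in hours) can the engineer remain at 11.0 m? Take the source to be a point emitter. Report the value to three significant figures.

Using I₁d₁² = I₂d₂², rate at 11.0 m:
272 × (2.90/11.0)² = 272 × 0.06950 = 18.90 mGy/h.
Stay time = 2.10 mGy ÷ 18.90 mGy/h = 0.1111 h.

0.111 h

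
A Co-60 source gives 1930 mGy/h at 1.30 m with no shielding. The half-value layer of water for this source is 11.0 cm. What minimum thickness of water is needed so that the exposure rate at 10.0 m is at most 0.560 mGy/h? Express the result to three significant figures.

64.5 cm

At 10.0 m, distance alone gives (1.30/10.0)² = 0.01690, so 1930 × 0.01690 = 32.62 mGy/h.
Further attenuation needed: 32.62/0.560 = 58.25.
n = log₂(58.25) = 5.864 half-value layers.
Thickness = 5.864 × 11.0 cm = 64.50 cm.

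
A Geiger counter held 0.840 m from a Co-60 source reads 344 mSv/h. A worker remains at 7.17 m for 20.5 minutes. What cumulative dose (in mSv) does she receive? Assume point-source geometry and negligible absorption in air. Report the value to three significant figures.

By the inverse-square law, rate at 7.17 m:
344 × (0.840/7.17)² = 344 × 0.01373 = 4.723 mSv/h.
Dose = rate × time = 4.723 mSv/h × 0.3417 h = 1.614 mSv.

1.61 mSv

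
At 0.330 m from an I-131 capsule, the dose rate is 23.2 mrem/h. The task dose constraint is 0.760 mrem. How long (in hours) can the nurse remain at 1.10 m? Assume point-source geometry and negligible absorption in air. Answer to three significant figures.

Using I₁d₁² = I₂d₂², rate at 1.10 m:
(0.330/1.10)² = 0.09000, so 23.2 × 0.09000 = 2.088 mrem/h.
Stay time = 0.760 mrem ÷ 2.088 mrem/h = 0.3640 h.

0.364 h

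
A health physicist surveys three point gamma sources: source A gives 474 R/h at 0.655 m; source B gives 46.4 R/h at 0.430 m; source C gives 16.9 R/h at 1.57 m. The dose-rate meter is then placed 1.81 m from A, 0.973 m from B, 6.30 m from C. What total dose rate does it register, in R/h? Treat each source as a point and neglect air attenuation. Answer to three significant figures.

By superposition, sum each source's inverse-square contribution:
A: 474 × (0.655/1.81)² = 62.07 R/h
B: 46.4 × (0.430/0.973)² = 9.062 R/h
C: 16.9 × (1.57/6.30)² = 1.050 R/h
Total = 62.07 + 9.062 + 1.050 = 72.18 R/h.

72.2 R/h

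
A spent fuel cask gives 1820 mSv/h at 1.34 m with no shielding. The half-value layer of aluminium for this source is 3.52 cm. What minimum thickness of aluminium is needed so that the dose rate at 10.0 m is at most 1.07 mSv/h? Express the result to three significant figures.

At 10.0 m, distance alone gives 1820 × (1.34/10.0)² = 1820 × 0.01796 = 32.69 mSv/h.
Further attenuation needed: 32.69/1.07 = 30.55.
n = log₂(30.55) = 4.933 half-value layers.
Thickness = 4.933 × 3.52 cm = 17.36 cm.

17.4 cm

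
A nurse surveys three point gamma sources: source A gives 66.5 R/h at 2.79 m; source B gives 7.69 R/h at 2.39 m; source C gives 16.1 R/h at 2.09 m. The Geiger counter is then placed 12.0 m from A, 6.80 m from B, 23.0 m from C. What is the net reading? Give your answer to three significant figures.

Each source contributes Iᵢ·(dᵢ/rᵢ)²; contributions add.
A: 66.5 × (2.79/12.0)² = 3.595 R/h
B: 7.69 × (2.39/6.80)² = 0.9500 R/h
C: 16.1 × (2.09/23.0)² = 0.1329 R/h
Total = 3.595 + 0.9500 + 0.1329 = 4.678 R/h.

4.68 R/h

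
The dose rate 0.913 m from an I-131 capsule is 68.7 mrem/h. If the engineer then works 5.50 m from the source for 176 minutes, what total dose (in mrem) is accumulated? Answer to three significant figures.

5.55 mrem

Intensity scales as (d₁/d₂)², so rate at 5.50 m:
(0.913/5.50)² = 0.02756, so 68.7 × 0.02756 = 1.893 mrem/h.
Dose = rate × time = 1.893 mrem/h × 2.933 h = 5.552 mrem.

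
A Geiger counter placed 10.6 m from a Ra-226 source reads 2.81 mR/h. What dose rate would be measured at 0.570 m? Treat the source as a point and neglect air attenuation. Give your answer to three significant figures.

By the inverse-square law, scaling from 10.6 m to 0.570 m:
(10.6/0.570)² = 345.8, so 2.81 × 345.8 = 971.7 mR/h.

972 mR/h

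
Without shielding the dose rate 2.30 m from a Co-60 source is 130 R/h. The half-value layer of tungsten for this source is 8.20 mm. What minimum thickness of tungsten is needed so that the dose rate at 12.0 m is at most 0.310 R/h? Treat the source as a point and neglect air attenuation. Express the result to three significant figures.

At 12.0 m, distance alone gives (2.30/12.0)² = 0.03674, so 130 × 0.03674 = 4.776 R/h.
Further attenuation needed: 4.776/0.310 = 15.41.
n = log₂(15.41) = 3.946 half-value layers.
Thickness = 3.946 × 8.20 mm = 32.36 mm.

32.4 mm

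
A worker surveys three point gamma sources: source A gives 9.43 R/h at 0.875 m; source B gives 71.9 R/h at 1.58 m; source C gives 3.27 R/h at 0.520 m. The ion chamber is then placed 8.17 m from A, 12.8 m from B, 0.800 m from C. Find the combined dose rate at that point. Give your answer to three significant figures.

2.59 R/h

Each source contributes Iᵢ·(dᵢ/rᵢ)²; contributions add.
A: 9.43 × (0.875/8.17)² = 0.1082 R/h
B: 71.9 × (1.58/12.8)² = 1.096 R/h
C: 3.27 × (0.520/0.800)² = 1.382 R/h
Total = 0.1082 + 1.096 + 1.382 = 2.586 R/h.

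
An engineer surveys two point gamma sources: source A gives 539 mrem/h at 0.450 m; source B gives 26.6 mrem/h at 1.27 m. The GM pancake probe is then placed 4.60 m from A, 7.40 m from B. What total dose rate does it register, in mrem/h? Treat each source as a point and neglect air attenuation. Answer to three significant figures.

By superposition, sum each source's inverse-square contribution:
A: 539 × (0.450/4.60)² = 5.158 mrem/h
B: 26.6 × (1.27/7.40)² = 0.7835 mrem/h
Total = 5.158 + 0.7835 = 5.942 mrem/h.

5.94 mrem/h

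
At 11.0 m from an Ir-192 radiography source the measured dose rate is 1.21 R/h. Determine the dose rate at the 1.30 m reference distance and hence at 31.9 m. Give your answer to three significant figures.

86.6 R/h; 0.144 R/h

By the inverse-square law,
At 1.30 m: 1.21 × (11.0/1.30)² = 1.21 × 71.60 = 86.64 R/h
At 31.9 m: 86.64 × (1.30/31.9)² = 86.64 × 0.001661 = 0.1439 R/h.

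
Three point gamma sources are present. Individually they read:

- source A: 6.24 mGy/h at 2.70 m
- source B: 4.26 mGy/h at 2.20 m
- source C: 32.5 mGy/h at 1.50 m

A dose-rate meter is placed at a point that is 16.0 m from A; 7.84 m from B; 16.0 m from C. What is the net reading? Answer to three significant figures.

Each source contributes Iᵢ·(dᵢ/rᵢ)²; contributions add.
A: 6.24 × (2.70/16.0)² = 0.1777 mGy/h
B: 4.26 × (2.20/7.84)² = 0.3354 mGy/h
C: 32.5 × (1.50/16.0)² = 0.2856 mGy/h
Total = 0.1777 + 0.3354 + 0.2856 = 0.7987 mGy/h.

0.799 mGy/h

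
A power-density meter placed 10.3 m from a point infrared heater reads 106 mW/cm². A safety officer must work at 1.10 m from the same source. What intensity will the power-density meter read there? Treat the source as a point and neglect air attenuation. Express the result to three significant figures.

By the inverse-square law, scaling from 10.3 m to 1.10 m:
106 × (10.3/1.10)² = 106 × 87.68 = 9294 mW/cm².

9290 mW/cm²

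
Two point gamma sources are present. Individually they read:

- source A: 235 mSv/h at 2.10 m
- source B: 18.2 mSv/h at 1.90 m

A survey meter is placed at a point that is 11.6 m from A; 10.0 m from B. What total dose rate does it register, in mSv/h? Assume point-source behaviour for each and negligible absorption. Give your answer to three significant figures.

Each source contributes Iᵢ·(dᵢ/rᵢ)²; contributions add.
A: 235 × (2.10/11.6)² = 7.702 mSv/h
B: 18.2 × (1.90/10.0)² = 0.6570 mSv/h
Total = 7.702 + 0.6570 = 8.359 mSv/h.

8.36 mSv/h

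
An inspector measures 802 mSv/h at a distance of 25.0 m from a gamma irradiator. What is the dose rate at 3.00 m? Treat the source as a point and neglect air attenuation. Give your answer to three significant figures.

Since intensity falls as 1/r², the rate at 3.00 m is
(25.0/3.00)² = 69.44, so 802 × 69.44 = 55690 mSv/h.

55700 mSv/h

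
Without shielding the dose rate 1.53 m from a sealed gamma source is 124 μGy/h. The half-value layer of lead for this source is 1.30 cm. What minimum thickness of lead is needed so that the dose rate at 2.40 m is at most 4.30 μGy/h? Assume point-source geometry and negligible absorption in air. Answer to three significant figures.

At 2.40 m, distance alone gives (1.53/2.40)² = 0.4064, so 124 × 0.4064 = 50.39 μGy/h.
Further attenuation needed: 50.39/4.30 = 11.72.
n = log₂(11.72) = 3.551 half-value layers.
Thickness = 3.551 × 1.30 cm = 4.616 cm.

4.62 cm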